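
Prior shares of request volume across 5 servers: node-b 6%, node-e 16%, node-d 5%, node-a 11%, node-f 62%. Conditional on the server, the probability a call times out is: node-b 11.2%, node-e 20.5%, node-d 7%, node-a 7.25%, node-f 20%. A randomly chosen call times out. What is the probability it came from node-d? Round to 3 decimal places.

0.020

Prior × likelihood for each hypothesis:
  node-b: 0.06 × 0.112 = 0.00672
  node-e: 0.16 × 0.205 = 0.0328
  node-d: 0.05 × 0.07 = 0.0035
  node-a: 0.11 × 0.0725 = 0.007975
  node-f: 0.62 × 0.2 = 0.124
Normalizing constant = 0.174995.
P(node-d | evidence) = 0.0035 / 0.174995 ≈ 0.020.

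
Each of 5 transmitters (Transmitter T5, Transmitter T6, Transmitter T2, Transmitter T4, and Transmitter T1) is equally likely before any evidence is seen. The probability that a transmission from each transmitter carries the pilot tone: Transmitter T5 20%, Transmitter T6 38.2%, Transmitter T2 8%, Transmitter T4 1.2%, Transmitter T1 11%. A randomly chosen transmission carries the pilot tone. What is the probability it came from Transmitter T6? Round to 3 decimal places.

With a uniform prior (1/5 each), posterior ∝ likelihood:
  Transmitter T5: 0.2
  Transmitter T6: 0.382
  Transmitter T2: 0.08
  Transmitter T4: 0.012
  Transmitter T1: 0.11
Sum = 0.784.
P(Transmitter T6 | evidence) = 0.382 / 0.784 ≈ 0.487.

0.487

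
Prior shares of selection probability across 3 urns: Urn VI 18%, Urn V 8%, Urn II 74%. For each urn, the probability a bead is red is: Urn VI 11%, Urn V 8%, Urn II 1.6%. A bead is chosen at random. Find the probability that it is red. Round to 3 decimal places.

0.038

By Bayes' rule, posterior ∝ prior × likelihood:
  Urn VI: 0.18 × 0.11 = 0.0198
  Urn V: 0.08 × 0.08 = 0.0064
  Urn II: 0.74 × 0.016 = 0.01184
P(red) = 0.0198 + 0.0064 + 0.01184 = 0.03804 → 0.038.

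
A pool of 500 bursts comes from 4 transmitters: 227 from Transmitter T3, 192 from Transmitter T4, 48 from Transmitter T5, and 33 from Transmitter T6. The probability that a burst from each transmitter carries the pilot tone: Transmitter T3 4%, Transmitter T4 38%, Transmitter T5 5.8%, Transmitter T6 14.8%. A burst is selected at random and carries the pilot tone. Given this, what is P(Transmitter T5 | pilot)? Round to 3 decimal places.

Unnormalized posteriors (prior × likelihood):
  Transmitter T3: 0.454 × 0.04 = 0.01816
  Transmitter T4: 0.384 × 0.38 = 0.14592
  Transmitter T5: 0.096 × 0.058 = 0.005568
  Transmitter T6: 0.066 × 0.148 = 0.009768
Sum = 0.179416.
P(Transmitter T5 | evidence) = 0.005568 / 0.179416 ≈ 0.031.

0.031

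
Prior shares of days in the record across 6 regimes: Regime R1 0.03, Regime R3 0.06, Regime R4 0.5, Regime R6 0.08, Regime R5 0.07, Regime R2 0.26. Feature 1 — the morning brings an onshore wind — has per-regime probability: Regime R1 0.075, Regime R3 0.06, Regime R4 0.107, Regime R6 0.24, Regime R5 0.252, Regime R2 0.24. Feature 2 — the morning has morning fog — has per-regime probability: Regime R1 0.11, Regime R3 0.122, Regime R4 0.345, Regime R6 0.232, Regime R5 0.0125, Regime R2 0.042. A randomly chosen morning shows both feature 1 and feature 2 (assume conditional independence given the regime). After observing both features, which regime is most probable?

Regime R4

Unnormalized posteriors (prior × likelihood):
  Regime R1: 0.03 × 0.075 × 0.11 = 0.0002475
  Regime R3: 0.06 × 0.06 × 0.122 = 0.0004392
  Regime R4: 0.5 × 0.107 × 0.345 = 0.0184575
  Regime R6: 0.08 × 0.24 × 0.232 = 0.0044544
  Regime R5: 0.07 × 0.252 × 0.0125 = 0.0002205
  Regime R2: 0.26 × 0.24 × 0.042 = 0.0026208
Sum = 0.0264399.
Largest term belongs to Regime R4, so Regime R4 is most probable.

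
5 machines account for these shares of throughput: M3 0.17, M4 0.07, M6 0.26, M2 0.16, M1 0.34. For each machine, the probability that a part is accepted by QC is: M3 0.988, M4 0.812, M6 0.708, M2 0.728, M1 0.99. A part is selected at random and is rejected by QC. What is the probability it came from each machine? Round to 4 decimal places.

M3 0.0148, M4 0.0953, M6 0.5500, M2 0.3153, M1 0.0246

Taking complements, P(rejected | each) = M3 0.012, M4 0.188, M6 0.292, M2 0.272, M1 0.01.
Compute prior × likelihood for every hypothesis:
  M3: 0.17 × 0.012 = 0.00204
  M4: 0.07 × 0.188 = 0.01316
  M6: 0.26 × 0.292 = 0.07592
  M2: 0.16 × 0.272 = 0.04352
  M1: 0.34 × 0.01 = 0.0034
Total = 0.13804.
P(M3 | rejected) = 0.00204/0.13804 ≈ 0.0148
P(M4 | rejected) = 0.01316/0.13804 ≈ 0.0953
P(M6 | rejected) = 0.07592/0.13804 ≈ 0.5500
P(M2 | rejected) = 0.04352/0.13804 ≈ 0.3153
P(M1 | rejected) = 0.0034/0.13804 ≈ 0.0246
(Check: 0.0148+0.0953+0.5500+0.3153+0.0246 = 1.0000.)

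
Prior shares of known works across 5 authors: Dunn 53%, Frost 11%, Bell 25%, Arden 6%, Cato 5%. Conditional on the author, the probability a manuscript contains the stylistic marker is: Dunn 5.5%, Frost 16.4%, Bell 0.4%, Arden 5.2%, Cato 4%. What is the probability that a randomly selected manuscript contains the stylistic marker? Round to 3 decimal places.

Compute prior × likelihood for every hypothesis:
  Dunn: 0.53 × 0.055 = 0.02915
  Frost: 0.11 × 0.164 = 0.01804
  Bell: 0.25 × 0.004 = 0.001
  Arden: 0.06 × 0.052 = 0.00312
  Cato: 0.05 × 0.04 = 0.002
P(marker) = 0.02915 + 0.01804 + 0.001 + 0.00312 + 0.002 = 0.05331 → 0.053.

0.053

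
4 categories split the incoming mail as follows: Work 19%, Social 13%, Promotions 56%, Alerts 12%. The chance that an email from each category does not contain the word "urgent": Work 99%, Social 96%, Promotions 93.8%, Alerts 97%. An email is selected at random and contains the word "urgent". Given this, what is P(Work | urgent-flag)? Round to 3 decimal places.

0.042

Taking complements, P(urgent-flag | each) = Work 0.01, Social 0.04, Promotions 0.062, Alerts 0.03.
Unnormalized posteriors (prior × likelihood):
  Work: 0.19 × 0.01 = 0.0019
  Social: 0.13 × 0.04 = 0.0052
  Promotions: 0.56 × 0.062 = 0.03472
  Alerts: 0.12 × 0.03 = 0.0036
Sum = 0.04542.
P(Work | evidence) = 0.0019 / 0.04542 ≈ 0.042.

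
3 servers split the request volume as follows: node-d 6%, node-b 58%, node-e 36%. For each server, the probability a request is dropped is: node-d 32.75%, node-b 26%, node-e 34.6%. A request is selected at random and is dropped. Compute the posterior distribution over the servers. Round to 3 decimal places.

Prior × likelihood for each hypothesis:
  node-d: 0.06 × 0.3275 = 0.01965
  node-b: 0.58 × 0.26 = 0.1508
  node-e: 0.36 × 0.346 = 0.12456
Total = 0.29501.
P(node-d | dropped) = 0.01965/0.29501 ≈ 0.067
P(node-b | dropped) = 0.1508/0.29501 ≈ 0.511
P(node-e | dropped) = 0.12456/0.29501 ≈ 0.422

node-d 0.067, node-b 0.511, node-e 0.422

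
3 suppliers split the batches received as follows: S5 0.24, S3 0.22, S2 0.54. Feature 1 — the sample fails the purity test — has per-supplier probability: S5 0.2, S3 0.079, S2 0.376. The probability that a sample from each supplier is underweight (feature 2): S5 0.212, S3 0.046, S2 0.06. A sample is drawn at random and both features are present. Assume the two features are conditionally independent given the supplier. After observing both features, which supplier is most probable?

By Bayes' rule, posterior ∝ prior × likelihood:
  S5: 0.24 × 0.2 × 0.212 = 0.010176
  S3: 0.22 × 0.079 × 0.046 = 0.00079948
  S2: 0.54 × 0.376 × 0.06 = 0.0121824
Sum = 0.02315788.
Largest term belongs to S2, so S2 is most probable.

S2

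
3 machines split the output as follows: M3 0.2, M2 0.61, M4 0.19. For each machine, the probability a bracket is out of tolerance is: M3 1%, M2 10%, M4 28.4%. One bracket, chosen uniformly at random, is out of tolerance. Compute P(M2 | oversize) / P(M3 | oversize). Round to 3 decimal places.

By Bayes' rule, posterior ∝ prior × likelihood:
  M3: 0.2 × 0.01 = 0.002
  M2: 0.61 × 0.1 = 0.061
  M4: 0.19 × 0.284 = 0.05396
Sum = 0.11696.
The ratio is 0.061 / 0.002 (the normalizer cancels) = 30.500.

30.500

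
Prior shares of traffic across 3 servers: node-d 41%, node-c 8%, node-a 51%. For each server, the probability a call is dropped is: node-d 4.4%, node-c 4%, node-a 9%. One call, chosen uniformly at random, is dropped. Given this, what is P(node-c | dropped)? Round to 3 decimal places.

0.048

Unnormalized posteriors (prior × likelihood):
  node-d: 0.41 × 0.044 = 0.01804
  node-c: 0.08 × 0.04 = 0.0032
  node-a: 0.51 × 0.09 = 0.0459
Total = 0.06714.
P(node-c | evidence) = 0.0032 / 0.06714 ≈ 0.048.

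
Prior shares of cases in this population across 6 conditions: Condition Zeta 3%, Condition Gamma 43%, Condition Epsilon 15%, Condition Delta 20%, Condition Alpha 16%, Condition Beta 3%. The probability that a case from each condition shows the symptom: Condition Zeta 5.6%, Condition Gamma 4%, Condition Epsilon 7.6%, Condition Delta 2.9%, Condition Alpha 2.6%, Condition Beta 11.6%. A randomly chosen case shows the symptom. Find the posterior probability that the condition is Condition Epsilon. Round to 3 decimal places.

Unnormalized posteriors (prior × likelihood):
  Condition Zeta: 0.03 × 0.056 = 0.00168
  Condition Gamma: 0.43 × 0.04 = 0.0172
  Condition Epsilon: 0.15 × 0.076 = 0.0114
  Condition Delta: 0.2 × 0.029 = 0.0058
  Condition Alpha: 0.16 × 0.026 = 0.00416
  Condition Beta: 0.03 × 0.116 = 0.00348
Normalizing constant = 0.04372.
P(Condition Epsilon | evidence) = 0.0114 / 0.04372 ≈ 0.261.

0.261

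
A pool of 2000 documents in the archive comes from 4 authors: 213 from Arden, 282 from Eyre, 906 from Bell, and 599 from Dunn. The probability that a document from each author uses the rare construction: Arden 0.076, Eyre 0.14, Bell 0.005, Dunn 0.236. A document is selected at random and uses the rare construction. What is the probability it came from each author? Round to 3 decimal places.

Arden 0.080, Eyre 0.196, Bell 0.022, Dunn 0.701

Compute prior × likelihood for every hypothesis:
  Arden: 0.1065 × 0.076 = 0.008094
  Eyre: 0.141 × 0.14 = 0.01974
  Bell: 0.453 × 0.005 = 0.002265
  Dunn: 0.2995 × 0.236 = 0.070682
Sum = 0.100781.
P(Arden | rare-form) = 0.008094/0.100781 ≈ 0.080
P(Eyre | rare-form) = 0.01974/0.100781 ≈ 0.196
P(Bell | rare-form) = 0.002265/0.100781 ≈ 0.022
P(Dunn | rare-form) = 0.070682/0.100781 ≈ 0.701
(Check: 0.080+0.196+0.022+0.701 = 0.999.)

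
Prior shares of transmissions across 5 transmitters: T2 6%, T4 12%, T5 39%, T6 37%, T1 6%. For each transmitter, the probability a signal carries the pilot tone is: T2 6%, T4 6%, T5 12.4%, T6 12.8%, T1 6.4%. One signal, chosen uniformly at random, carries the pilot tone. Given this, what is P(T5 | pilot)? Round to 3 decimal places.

Unnormalized posteriors (prior × likelihood):
  T2: 0.06 × 0.06 = 0.0036
  T4: 0.12 × 0.06 = 0.0072
  T5: 0.39 × 0.124 = 0.04836
  T6: 0.37 × 0.128 = 0.04736
  T1: 0.06 × 0.064 = 0.00384
Normalizing constant = 0.11036.
P(T5 | evidence) = 0.04836 / 0.11036 ≈ 0.438.

0.438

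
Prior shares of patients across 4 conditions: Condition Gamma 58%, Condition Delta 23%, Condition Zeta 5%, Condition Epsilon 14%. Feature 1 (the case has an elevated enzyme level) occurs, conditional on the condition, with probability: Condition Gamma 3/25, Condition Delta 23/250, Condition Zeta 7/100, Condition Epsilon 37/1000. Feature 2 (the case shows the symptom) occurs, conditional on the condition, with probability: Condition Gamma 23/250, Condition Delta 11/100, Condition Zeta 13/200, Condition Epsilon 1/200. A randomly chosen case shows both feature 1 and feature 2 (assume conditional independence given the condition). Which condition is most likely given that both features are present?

Condition Gamma

Prior × likelihood for each hypothesis:
  Condition Gamma: 0.58 × 0.12 × 0.092 = 0.0064032
  Condition Delta: 0.23 × 0.092 × 0.11 = 0.0023276
  Condition Zeta: 0.05 × 0.07 × 0.065 = 0.0002275
  Condition Epsilon: 0.14 × 0.037 × 0.005 = 0.0000259
Total = 0.0089842.
Largest term belongs to Condition Gamma, so Condition Gamma is most probable.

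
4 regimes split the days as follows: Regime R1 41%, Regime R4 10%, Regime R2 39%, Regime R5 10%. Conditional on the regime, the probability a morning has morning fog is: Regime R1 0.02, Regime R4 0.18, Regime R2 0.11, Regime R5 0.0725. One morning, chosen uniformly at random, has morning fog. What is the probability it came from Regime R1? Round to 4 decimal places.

0.1074

Prior × likelihood for each hypothesis:
  Regime R1: 0.41 × 0.02 = 0.0082
  Regime R4: 0.1 × 0.18 = 0.018
  Regime R2: 0.39 × 0.11 = 0.0429
  Regime R5: 0.1 × 0.0725 = 0.00725
Normalizing constant = 0.07635.
P(Regime R1 | evidence) = 0.0082 / 0.07635 ≈ 0.1074.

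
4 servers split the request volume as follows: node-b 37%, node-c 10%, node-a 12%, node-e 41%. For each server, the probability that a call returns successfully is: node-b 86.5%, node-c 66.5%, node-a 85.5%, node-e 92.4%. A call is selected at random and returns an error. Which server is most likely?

Taking complements, P(error | each) = node-b 0.135, node-c 0.335, node-a 0.145, node-e 0.076.
Compute prior × likelihood for every hypothesis:
  node-b: 0.37 × 0.135 = 0.04995
  node-c: 0.1 × 0.335 = 0.0335
  node-a: 0.12 × 0.145 = 0.0174
  node-e: 0.41 × 0.076 = 0.03116
Normalizing constant = 0.13201.
Largest term belongs to node-b, so node-b is most probable.

node-b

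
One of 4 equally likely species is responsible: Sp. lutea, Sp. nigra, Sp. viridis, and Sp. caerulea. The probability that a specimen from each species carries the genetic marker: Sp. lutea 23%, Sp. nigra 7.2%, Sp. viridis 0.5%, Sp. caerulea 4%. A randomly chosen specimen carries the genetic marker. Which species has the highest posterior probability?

Sp. lutea

With a uniform prior (1/4 each), posterior ∝ likelihood:
  Sp. lutea: 0.23
  Sp. nigra: 0.072
  Sp. viridis: 0.005
  Sp. caerulea: 0.04
Total = 0.347.
Largest term belongs to Sp. lutea, so Sp. lutea is most probable.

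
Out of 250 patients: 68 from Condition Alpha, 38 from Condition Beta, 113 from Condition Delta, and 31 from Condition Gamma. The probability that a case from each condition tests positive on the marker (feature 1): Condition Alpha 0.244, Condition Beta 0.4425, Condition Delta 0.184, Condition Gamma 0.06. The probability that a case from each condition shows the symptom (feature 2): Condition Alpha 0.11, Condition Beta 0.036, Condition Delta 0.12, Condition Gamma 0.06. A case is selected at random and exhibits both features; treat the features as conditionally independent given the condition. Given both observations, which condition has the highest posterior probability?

Condition Delta

Prior × likelihood for each hypothesis:
  Condition Alpha: 0.272 × 0.244 × 0.11 = 0.00730048
  Condition Beta: 0.152 × 0.4425 × 0.036 = 0.00242136
  Condition Delta: 0.452 × 0.184 × 0.12 = 0.00998016
  Condition Gamma: 0.124 × 0.06 × 0.06 = 0.0004464
Total = 0.0201484.
Largest term belongs to Condition Delta, so Condition Delta is most probable.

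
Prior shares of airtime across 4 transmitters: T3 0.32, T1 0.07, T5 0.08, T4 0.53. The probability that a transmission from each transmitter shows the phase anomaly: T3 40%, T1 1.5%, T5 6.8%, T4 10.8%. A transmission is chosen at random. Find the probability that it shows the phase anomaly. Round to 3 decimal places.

Prior × likelihood for each hypothesis:
  T3: 0.32 × 0.4 = 0.128
  T1: 0.07 × 0.015 = 0.00105
  T5: 0.08 × 0.068 = 0.00544
  T4: 0.53 × 0.108 = 0.05724
P(anomaly) = 0.128 + 0.00105 + 0.00544 + 0.05724 = 0.19173 → 0.192.

0.192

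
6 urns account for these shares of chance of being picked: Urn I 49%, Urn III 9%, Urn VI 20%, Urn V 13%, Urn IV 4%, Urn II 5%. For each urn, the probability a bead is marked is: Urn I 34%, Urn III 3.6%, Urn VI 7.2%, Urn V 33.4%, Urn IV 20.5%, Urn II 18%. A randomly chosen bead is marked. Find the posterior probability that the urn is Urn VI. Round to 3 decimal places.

0.059

Prior × likelihood for each hypothesis:
  Urn I: 0.49 × 0.34 = 0.1666
  Urn III: 0.09 × 0.036 = 0.00324
  Urn VI: 0.2 × 0.072 = 0.0144
  Urn V: 0.13 × 0.334 = 0.04342
  Urn IV: 0.04 × 0.205 = 0.0082
  Urn II: 0.05 × 0.18 = 0.009
Total = 0.24486.
P(Urn VI | evidence) = 0.0144 / 0.24486 ≈ 0.059.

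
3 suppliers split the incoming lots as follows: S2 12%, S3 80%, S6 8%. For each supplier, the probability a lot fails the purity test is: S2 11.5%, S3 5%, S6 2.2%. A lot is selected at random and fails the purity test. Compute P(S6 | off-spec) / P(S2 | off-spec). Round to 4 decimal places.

Prior × likelihood for each hypothesis:
  S2: 0.12 × 0.115 = 0.0138
  S3: 0.8 × 0.05 = 0.04
  S6: 0.08 × 0.022 = 0.00176
Total = 0.05556.
The ratio is 0.00176 / 0.0138 (the normalizer cancels) = 0.1275.

0.1275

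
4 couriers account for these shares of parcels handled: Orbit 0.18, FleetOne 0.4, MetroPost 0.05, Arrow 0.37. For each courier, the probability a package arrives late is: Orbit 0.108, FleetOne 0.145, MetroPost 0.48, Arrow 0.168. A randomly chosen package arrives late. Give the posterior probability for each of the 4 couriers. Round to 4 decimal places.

Prior × likelihood for each hypothesis:
  Orbit: 0.18 × 0.108 = 0.01944
  FleetOne: 0.4 × 0.145 = 0.058
  MetroPost: 0.05 × 0.48 = 0.024
  Arrow: 0.37 × 0.168 = 0.06216
Normalizing constant = 0.1636.
P(Orbit | late) = 0.01944/0.1636 ≈ 0.1188
P(FleetOne | late) = 0.058/0.1636 ≈ 0.3545
P(MetroPost | late) = 0.024/0.1636 ≈ 0.1467
P(Arrow | late) = 0.06216/0.1636 ≈ 0.3800
(Check: 0.1188+0.3545+0.1467+0.3800 = 1.0000.)

Orbit 0.1188, FleetOne 0.3545, MetroPost 0.1467, Arrow 0.3800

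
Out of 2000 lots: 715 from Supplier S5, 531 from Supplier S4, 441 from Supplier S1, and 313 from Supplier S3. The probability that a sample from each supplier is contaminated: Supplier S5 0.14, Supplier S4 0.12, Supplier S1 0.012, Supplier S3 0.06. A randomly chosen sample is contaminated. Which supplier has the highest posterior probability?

Supplier S5

By Bayes' rule, posterior ∝ prior × likelihood:
  Supplier S5: 0.3575 × 0.14 = 0.05005
  Supplier S4: 0.2655 × 0.12 = 0.03186
  Supplier S1: 0.2205 × 0.012 = 0.002646
  Supplier S3: 0.1565 × 0.06 = 0.00939
Sum = 0.093946.
Largest term belongs to Supplier S5, so Supplier S5 is most probable.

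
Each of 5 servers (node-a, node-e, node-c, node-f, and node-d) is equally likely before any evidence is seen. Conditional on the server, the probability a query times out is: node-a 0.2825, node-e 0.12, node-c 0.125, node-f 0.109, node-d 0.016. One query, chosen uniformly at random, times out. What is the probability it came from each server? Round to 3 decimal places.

Since the prior is uniform, the posterior is proportional to the likelihood:
  node-a: 0.2825
  node-e: 0.12
  node-c: 0.125
  node-f: 0.109
  node-d: 0.016
Normalizing constant = 0.6525.
P(node-a | timeout) = 0.2825/0.6525 ≈ 0.433
P(node-e | timeout) = 0.12/0.6525 ≈ 0.184
P(node-c | timeout) = 0.125/0.6525 ≈ 0.192
P(node-f | timeout) = 0.109/0.6525 ≈ 0.167
P(node-d | timeout) = 0.016/0.6525 ≈ 0.025

node-a 0.433, node-e 0.184, node-c 0.192, node-f 0.167, node-d 0.025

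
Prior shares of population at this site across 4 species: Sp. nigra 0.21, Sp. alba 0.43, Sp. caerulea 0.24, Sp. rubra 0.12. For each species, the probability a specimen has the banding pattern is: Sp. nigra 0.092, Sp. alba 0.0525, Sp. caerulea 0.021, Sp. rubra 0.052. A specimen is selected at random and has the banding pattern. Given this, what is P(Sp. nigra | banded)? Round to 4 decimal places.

0.3633

Prior × likelihood for each hypothesis:
  Sp. nigra: 0.21 × 0.092 = 0.01932
  Sp. alba: 0.43 × 0.0525 = 0.022575
  Sp. caerulea: 0.24 × 0.021 = 0.00504
  Sp. rubra: 0.12 × 0.052 = 0.00624
Total = 0.053175.
P(Sp. nigra | evidence) = 0.01932 / 0.053175 ≈ 0.3633.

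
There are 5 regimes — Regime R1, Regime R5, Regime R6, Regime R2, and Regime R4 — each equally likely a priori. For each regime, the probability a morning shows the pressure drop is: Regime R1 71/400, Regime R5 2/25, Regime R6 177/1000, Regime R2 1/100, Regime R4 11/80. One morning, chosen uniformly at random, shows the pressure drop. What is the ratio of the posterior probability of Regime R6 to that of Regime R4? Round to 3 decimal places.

Since the prior is uniform, the posterior is proportional to the likelihood:
  Regime R1: 0.1775
  Regime R5: 0.08
  Regime R6: 0.177
  Regime R2: 0.01
  Regime R4: 0.1375
Sum = 0.582.
The ratio is 0.177 / 0.1375 (the normalizer cancels) = 1.287.

1.287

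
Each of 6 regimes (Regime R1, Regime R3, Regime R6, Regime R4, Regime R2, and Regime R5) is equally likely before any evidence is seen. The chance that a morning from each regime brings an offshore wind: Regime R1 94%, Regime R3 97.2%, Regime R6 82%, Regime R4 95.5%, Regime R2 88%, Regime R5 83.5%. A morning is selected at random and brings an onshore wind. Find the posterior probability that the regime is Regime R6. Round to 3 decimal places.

0.301

Taking complements, P(onshore | each) = Regime R1 0.06, Regime R3 0.028, Regime R6 0.18, Regime R4 0.045, Regime R2 0.12, Regime R5 0.165.
Since the prior is uniform, the posterior is proportional to the likelihood:
  Regime R1: 0.06
  Regime R3: 0.028
  Regime R6: 0.18
  Regime R4: 0.045
  Regime R2: 0.12
  Regime R5: 0.165
Sum = 0.598.
P(Regime R6 | evidence) = 0.18 / 0.598 ≈ 0.301.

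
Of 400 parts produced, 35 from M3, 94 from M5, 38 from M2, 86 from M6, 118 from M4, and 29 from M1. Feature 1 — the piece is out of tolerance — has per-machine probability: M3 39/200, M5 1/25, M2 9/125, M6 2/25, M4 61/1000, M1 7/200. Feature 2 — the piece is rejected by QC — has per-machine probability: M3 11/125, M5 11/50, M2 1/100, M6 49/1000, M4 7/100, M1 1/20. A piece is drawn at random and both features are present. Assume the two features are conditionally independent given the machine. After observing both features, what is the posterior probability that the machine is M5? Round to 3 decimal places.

By Bayes' rule, posterior ∝ prior × likelihood:
  M3: 0.0875 × 0.195 × 0.088 = 0.0015015
  M5: 0.235 × 0.04 × 0.22 = 0.002068
  M2: 0.095 × 0.072 × 0.01 = 0.0000684
  M6: 0.215 × 0.08 × 0.049 = 0.0008428
  M4: 0.295 × 0.061 × 0.07 = 0.00125965
  M1: 0.0725 × 0.035 × 0.05 = 0.000126875
Total = 0.005867225.
P(M5 | evidence) = 0.002068 / 0.005867225 ≈ 0.352.

0.352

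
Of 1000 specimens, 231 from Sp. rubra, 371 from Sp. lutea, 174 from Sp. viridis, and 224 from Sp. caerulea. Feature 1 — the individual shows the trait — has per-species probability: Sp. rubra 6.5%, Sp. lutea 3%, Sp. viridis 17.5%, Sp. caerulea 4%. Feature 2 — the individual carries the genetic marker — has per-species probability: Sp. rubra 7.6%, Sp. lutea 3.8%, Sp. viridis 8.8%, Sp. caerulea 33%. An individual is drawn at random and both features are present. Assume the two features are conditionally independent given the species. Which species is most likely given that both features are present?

Unnormalized posteriors (prior × likelihood):
  Sp. rubra: 0.231 × 0.065 × 0.076 = 0.00114114
  Sp. lutea: 0.371 × 0.03 × 0.038 = 0.00042294
  Sp. viridis: 0.174 × 0.175 × 0.088 = 0.0026796
  Sp. caerulea: 0.224 × 0.04 × 0.33 = 0.0029568
Sum = 0.00720048.
Largest term belongs to Sp. caerulea, so Sp. caerulea is most probable.

Sp. caerulea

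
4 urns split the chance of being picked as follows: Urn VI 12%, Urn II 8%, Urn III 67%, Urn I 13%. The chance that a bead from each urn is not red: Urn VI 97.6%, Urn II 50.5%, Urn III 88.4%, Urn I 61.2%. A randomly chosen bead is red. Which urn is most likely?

Taking complements, P(red | each) = Urn VI 0.024, Urn II 0.495, Urn III 0.116, Urn I 0.388.
Prior × likelihood for each hypothesis:
  Urn VI: 0.12 × 0.024 = 0.00288
  Urn II: 0.08 × 0.495 = 0.0396
  Urn III: 0.67 × 0.116 = 0.07772
  Urn I: 0.13 × 0.388 = 0.05044
Sum = 0.17064.
Largest term belongs to Urn III, so Urn III is most probable.

Urn III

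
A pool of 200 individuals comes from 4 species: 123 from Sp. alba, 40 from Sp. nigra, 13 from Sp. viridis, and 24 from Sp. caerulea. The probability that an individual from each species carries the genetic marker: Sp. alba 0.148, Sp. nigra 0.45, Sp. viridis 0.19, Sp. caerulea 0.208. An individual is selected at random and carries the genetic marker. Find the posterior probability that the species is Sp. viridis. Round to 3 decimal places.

By Bayes' rule, posterior ∝ prior × likelihood:
  Sp. alba: 0.615 × 0.148 = 0.09102
  Sp. nigra: 0.2 × 0.45 = 0.09
  Sp. viridis: 0.065 × 0.19 = 0.01235
  Sp. caerulea: 0.12 × 0.208 = 0.02496
Total = 0.21833.
P(Sp. viridis | evidence) = 0.01235 / 0.21833 ≈ 0.057.

0.057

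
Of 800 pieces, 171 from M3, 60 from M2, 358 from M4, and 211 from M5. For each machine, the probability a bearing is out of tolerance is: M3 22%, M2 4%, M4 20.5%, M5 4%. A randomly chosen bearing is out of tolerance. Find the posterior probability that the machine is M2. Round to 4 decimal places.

0.0197

Unnormalized posteriors (prior × likelihood):
  M3: 0.21375 × 0.22 = 0.047025
  M2: 0.075 × 0.04 = 0.003
  M4: 0.4475 × 0.205 = 0.0917375
  M5: 0.26375 × 0.04 = 0.01055
Normalizing constant = 0.1523125.
P(M2 | evidence) = 0.003 / 0.1523125 ≈ 0.0197.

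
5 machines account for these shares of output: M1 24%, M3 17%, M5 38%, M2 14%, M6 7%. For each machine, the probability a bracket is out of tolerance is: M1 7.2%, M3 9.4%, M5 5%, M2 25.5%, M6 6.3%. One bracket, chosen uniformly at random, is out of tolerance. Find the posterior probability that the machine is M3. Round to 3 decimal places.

0.173

Compute prior × likelihood for every hypothesis:
  M1: 0.24 × 0.072 = 0.01728
  M3: 0.17 × 0.094 = 0.01598
  M5: 0.38 × 0.05 = 0.019
  M2: 0.14 × 0.255 = 0.0357
  M6: 0.07 × 0.063 = 0.00441
Sum = 0.09237.
P(M3 | evidence) = 0.01598 / 0.09237 ≈ 0.173.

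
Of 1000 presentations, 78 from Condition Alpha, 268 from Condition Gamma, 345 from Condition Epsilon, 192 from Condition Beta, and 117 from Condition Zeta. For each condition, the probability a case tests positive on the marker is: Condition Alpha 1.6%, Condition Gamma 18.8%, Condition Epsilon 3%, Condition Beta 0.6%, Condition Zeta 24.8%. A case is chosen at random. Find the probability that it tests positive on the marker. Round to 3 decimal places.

0.092

Compute prior × likelihood for every hypothesis:
  Condition Alpha: 0.078 × 0.016 = 0.001248
  Condition Gamma: 0.268 × 0.188 = 0.050384
  Condition Epsilon: 0.345 × 0.03 = 0.01035
  Condition Beta: 0.192 × 0.006 = 0.001152
  Condition Zeta: 0.117 × 0.248 = 0.029016
P(marker-positive) = 0.001248 + 0.050384 + 0.01035 + 0.001152 + 0.029016 = 0.09215 → 0.092.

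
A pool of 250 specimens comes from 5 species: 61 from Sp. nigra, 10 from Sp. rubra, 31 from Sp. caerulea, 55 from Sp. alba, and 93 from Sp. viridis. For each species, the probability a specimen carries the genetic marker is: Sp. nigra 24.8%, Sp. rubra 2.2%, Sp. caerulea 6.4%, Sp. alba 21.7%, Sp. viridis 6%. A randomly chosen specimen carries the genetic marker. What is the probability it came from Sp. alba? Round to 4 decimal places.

By Bayes' rule, posterior ∝ prior × likelihood:
  Sp. nigra: 0.244 × 0.248 = 0.060512
  Sp. rubra: 0.04 × 0.022 = 0.00088
  Sp. caerulea: 0.124 × 0.064 = 0.007936
  Sp. alba: 0.22 × 0.217 = 0.04774
  Sp. viridis: 0.372 × 0.06 = 0.02232
Normalizing constant = 0.139388.
P(Sp. alba | evidence) = 0.04774 / 0.139388 ≈ 0.3425.

0.3425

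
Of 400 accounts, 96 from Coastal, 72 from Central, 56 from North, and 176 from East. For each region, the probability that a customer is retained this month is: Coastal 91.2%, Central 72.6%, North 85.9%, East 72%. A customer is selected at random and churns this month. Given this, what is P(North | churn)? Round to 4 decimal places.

0.0925

Taking complements, P(churn | each) = Coastal 0.088, Central 0.274, North 0.141, East 0.28.
By Bayes' rule, posterior ∝ prior × likelihood:
  Coastal: 0.24 × 0.088 = 0.02112
  Central: 0.18 × 0.274 = 0.04932
  North: 0.14 × 0.141 = 0.01974
  East: 0.44 × 0.28 = 0.1232
Sum = 0.21338.
P(North | evidence) = 0.01974 / 0.21338 ≈ 0.0925.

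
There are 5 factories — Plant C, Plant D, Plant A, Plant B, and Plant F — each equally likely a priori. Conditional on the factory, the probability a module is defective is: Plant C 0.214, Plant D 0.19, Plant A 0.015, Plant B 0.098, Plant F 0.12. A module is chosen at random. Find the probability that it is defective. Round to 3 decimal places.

0.127

With a uniform prior (1/5 each), posterior ∝ likelihood:
  Plant C: 0.214
  Plant D: 0.19
  Plant A: 0.015
  Plant B: 0.098
  Plant F: 0.12
P(defective) = (1/5) × (0.214 + 0.19 + 0.015 + 0.098 + 0.12) = 0.637/5 ≈ 0.127.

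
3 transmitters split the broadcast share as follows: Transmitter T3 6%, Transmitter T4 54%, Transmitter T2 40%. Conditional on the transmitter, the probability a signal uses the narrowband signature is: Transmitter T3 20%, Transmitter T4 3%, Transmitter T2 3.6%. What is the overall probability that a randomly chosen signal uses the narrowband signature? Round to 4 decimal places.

0.0426

By Bayes' rule, posterior ∝ prior × likelihood:
  Transmitter T3: 0.06 × 0.2 = 0.012
  Transmitter T4: 0.54 × 0.03 = 0.0162
  Transmitter T2: 0.4 × 0.036 = 0.0144
P(narrowband) = 0.012 + 0.0162 + 0.0144 = 0.0426 → 0.0426.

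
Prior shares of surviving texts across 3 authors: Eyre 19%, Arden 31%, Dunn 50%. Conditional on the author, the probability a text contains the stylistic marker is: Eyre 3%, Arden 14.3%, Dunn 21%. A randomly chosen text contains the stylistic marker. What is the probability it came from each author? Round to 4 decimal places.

Unnormalized posteriors (prior × likelihood):
  Eyre: 0.19 × 0.03 = 0.0057
  Arden: 0.31 × 0.143 = 0.04433
  Dunn: 0.5 × 0.21 = 0.105
Normalizing constant = 0.15503.
P(Eyre | marker) = 0.0057/0.15503 ≈ 0.0368
P(Arden | marker) = 0.04433/0.15503 ≈ 0.2859
P(Dunn | marker) = 0.105/0.15503 ≈ 0.6773

Eyre 0.0368, Arden 0.2859, Dunn 0.6773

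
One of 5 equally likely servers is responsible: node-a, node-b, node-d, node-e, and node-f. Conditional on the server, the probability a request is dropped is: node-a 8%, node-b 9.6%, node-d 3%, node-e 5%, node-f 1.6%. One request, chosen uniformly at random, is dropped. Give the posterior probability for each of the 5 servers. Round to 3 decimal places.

Since the prior is uniform, the posterior is proportional to the likelihood:
  node-a: 0.08
  node-b: 0.096
  node-d: 0.03
  node-e: 0.05
  node-f: 0.016
Total = 0.272.
P(node-a | dropped) = 0.08/0.272 ≈ 0.294
P(node-b | dropped) = 0.096/0.272 ≈ 0.353
P(node-d | dropped) = 0.03/0.272 ≈ 0.110
P(node-e | dropped) = 0.05/0.272 ≈ 0.184
P(node-f | dropped) = 0.016/0.272 ≈ 0.059

node-a 0.294, node-b 0.353, node-d 0.110, node-e 0.184, node-f 0.059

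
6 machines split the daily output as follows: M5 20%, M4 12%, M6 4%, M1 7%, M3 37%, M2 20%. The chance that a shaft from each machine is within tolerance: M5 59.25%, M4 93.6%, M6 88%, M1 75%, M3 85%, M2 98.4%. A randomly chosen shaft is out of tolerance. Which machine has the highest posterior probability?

M5

Taking complements, P(oversize | each) = M5 0.4075, M4 0.064, M6 0.12, M1 0.25, M3 0.15, M2 0.016.
Unnormalized posteriors (prior × likelihood):
  M5: 0.2 × 0.4075 = 0.0815
  M4: 0.12 × 0.064 = 0.00768
  M6: 0.04 × 0.12 = 0.0048
  M1: 0.07 × 0.25 = 0.0175
  M3: 0.37 × 0.15 = 0.0555
  M2: 0.2 × 0.016 = 0.0032
Normalizing constant = 0.17018.
Largest term belongs to M5, so M5 is most probable.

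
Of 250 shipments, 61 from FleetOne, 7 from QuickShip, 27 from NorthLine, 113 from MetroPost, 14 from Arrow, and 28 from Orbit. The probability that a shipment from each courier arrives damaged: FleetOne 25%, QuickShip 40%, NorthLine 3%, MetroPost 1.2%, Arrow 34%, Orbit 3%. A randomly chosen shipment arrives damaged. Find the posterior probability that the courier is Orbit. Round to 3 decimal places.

0.033

Prior × likelihood for each hypothesis:
  FleetOne: 0.244 × 0.25 = 0.061
  QuickShip: 0.028 × 0.4 = 0.0112
  NorthLine: 0.108 × 0.03 = 0.00324
  MetroPost: 0.452 × 0.012 = 0.005424
  Arrow: 0.056 × 0.34 = 0.01904
  Orbit: 0.112 × 0.03 = 0.00336
Normalizing constant = 0.103264.
P(Orbit | evidence) = 0.00336 / 0.103264 ≈ 0.033.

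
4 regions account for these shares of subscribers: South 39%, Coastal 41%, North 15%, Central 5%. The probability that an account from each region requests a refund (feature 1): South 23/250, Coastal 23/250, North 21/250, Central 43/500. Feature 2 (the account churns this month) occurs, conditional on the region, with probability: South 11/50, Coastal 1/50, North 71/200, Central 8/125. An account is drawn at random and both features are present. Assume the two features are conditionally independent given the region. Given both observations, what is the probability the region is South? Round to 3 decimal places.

0.589

By Bayes' rule, posterior ∝ prior × likelihood:
  South: 0.39 × 0.092 × 0.22 = 0.0078936
  Coastal: 0.41 × 0.092 × 0.02 = 0.0007544
  North: 0.15 × 0.084 × 0.355 = 0.004473
  Central: 0.05 × 0.086 × 0.064 = 0.0002752
Sum = 0.0133962.
P(South | evidence) = 0.0078936 / 0.0133962 ≈ 0.589.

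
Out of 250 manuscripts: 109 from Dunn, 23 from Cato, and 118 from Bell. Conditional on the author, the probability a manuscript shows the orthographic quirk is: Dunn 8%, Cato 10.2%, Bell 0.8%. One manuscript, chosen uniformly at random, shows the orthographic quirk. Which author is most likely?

Unnormalized posteriors (prior × likelihood):
  Dunn: 0.436 × 0.08 = 0.03488
  Cato: 0.092 × 0.102 = 0.009384
  Bell: 0.472 × 0.008 = 0.003776
Normalizing constant = 0.04804.
Largest term belongs to Dunn, so Dunn is most probable.

Dunn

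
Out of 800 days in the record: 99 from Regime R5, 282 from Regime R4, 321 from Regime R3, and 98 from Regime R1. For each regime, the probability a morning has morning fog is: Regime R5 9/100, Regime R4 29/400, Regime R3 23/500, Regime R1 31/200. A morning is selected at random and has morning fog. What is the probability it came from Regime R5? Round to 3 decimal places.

Prior × likelihood for each hypothesis:
  Regime R5: 0.12375 × 0.09 = 0.0111375
  Regime R4: 0.3525 × 0.0725 = 0.02555625
  Regime R3: 0.40125 × 0.046 = 0.0184575
  Regime R1: 0.1225 × 0.155 = 0.0189875
Normalizing constant = 0.07413875.
P(Regime R5 | evidence) = 0.0111375 / 0.07413875 ≈ 0.150.

0.150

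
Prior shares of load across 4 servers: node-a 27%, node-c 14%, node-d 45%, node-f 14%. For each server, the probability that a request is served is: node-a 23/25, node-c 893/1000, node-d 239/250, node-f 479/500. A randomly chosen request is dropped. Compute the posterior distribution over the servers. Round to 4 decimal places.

node-a 0.3469, node-c 0.2406, node-d 0.3180, node-f 0.0944

Taking complements, P(dropped | each) = node-a 0.08, node-c 0.107, node-d 0.044, node-f 0.042.
Prior × likelihood for each hypothesis:
  node-a: 0.27 × 0.08 = 0.0216
  node-c: 0.14 × 0.107 = 0.01498
  node-d: 0.45 × 0.044 = 0.0198
  node-f: 0.14 × 0.042 = 0.00588
Sum = 0.06226.
P(node-a | dropped) = 0.0216/0.06226 ≈ 0.3469
P(node-c | dropped) = 0.01498/0.06226 ≈ 0.2406
P(node-d | dropped) = 0.0198/0.06226 ≈ 0.3180
P(node-f | dropped) = 0.00588/0.06226 ≈ 0.0944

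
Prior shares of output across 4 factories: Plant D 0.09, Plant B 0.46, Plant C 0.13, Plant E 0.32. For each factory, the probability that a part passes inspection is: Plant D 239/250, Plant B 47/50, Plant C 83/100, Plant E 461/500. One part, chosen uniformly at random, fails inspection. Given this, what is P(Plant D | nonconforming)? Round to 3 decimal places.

0.050

Taking complements, P(nonconforming | each) = Plant D 0.044, Plant B 0.06, Plant C 0.17, Plant E 0.078.
Compute prior × likelihood for every hypothesis:
  Plant D: 0.09 × 0.044 = 0.00396
  Plant B: 0.46 × 0.06 = 0.0276
  Plant C: 0.13 × 0.17 = 0.0221
  Plant E: 0.32 × 0.078 = 0.02496
Normalizing constant = 0.07862.
P(Plant D | evidence) = 0.00396 / 0.07862 ≈ 0.050.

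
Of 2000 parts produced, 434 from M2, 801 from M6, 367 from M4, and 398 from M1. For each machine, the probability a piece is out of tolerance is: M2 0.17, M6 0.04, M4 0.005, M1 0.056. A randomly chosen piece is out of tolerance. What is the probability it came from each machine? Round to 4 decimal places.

By Bayes' rule, posterior ∝ prior × likelihood:
  M2: 0.217 × 0.17 = 0.03689
  M6: 0.4005 × 0.04 = 0.01602
  M4: 0.1835 × 0.005 = 0.0009175
  M1: 0.199 × 0.056 = 0.011144
Total = 0.0649715.
P(M2 | oversize) = 0.03689/0.0649715 ≈ 0.5678
P(M6 | oversize) = 0.01602/0.0649715 ≈ 0.2466
P(M4 | oversize) = 0.0009175/0.0649715 ≈ 0.0141
P(M1 | oversize) = 0.011144/0.0649715 ≈ 0.1715

M2 0.5678, M6 0.2466, M4 0.0141, M1 0.1715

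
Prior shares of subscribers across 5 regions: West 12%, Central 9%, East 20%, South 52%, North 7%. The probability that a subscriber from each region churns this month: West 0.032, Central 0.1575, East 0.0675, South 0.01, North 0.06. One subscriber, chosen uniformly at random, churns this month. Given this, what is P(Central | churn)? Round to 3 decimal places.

Compute prior × likelihood for every hypothesis:
  West: 0.12 × 0.032 = 0.00384
  Central: 0.09 × 0.1575 = 0.014175
  East: 0.2 × 0.0675 = 0.0135
  South: 0.52 × 0.01 = 0.0052
  North: 0.07 × 0.06 = 0.0042
Normalizing constant = 0.040915.
P(Central | evidence) = 0.014175 / 0.040915 ≈ 0.346.

0.346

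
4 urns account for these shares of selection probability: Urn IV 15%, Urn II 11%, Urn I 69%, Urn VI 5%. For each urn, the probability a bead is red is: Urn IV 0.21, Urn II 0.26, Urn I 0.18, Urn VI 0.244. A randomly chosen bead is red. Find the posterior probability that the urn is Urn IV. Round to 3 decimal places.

By Bayes' rule, posterior ∝ prior × likelihood:
  Urn IV: 0.15 × 0.21 = 0.0315
  Urn II: 0.11 × 0.26 = 0.0286
  Urn I: 0.69 × 0.18 = 0.1242
  Urn VI: 0.05 × 0.244 = 0.0122
Total = 0.1965.
P(Urn IV | evidence) = 0.0315 / 0.1965 ≈ 0.160.

0.160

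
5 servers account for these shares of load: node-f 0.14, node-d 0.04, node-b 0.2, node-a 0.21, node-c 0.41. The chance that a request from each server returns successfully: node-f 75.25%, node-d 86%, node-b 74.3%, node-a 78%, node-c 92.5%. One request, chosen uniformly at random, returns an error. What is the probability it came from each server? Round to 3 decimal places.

Taking complements, P(error | each) = node-f 0.2475, node-d 0.14, node-b 0.257, node-a 0.22, node-c 0.075.
By Bayes' rule, posterior ∝ prior × likelihood:
  node-f: 0.14 × 0.2475 = 0.03465
  node-d: 0.04 × 0.14 = 0.0056
  node-b: 0.2 × 0.257 = 0.0514
  node-a: 0.21 × 0.22 = 0.0462
  node-c: 0.41 × 0.075 = 0.03075
Normalizing constant = 0.1686.
P(node-f | error) = 0.03465/0.1686 ≈ 0.206
P(node-d | error) = 0.0056/0.1686 ≈ 0.033
P(node-b | error) = 0.0514/0.1686 ≈ 0.305
P(node-a | error) = 0.0462/0.1686 ≈ 0.274
P(node-c | error) = 0.03075/0.1686 ≈ 0.182

node-f 0.206, node-d 0.033, node-b 0.305, node-a 0.274, node-c 0.182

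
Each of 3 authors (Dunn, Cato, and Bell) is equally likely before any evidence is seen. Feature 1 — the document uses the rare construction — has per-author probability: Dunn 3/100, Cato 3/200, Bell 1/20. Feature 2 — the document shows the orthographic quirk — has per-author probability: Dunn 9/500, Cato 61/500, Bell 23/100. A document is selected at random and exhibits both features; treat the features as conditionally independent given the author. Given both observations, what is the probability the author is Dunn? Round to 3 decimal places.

With a uniform prior (1/3 each), posterior ∝ likelihood:
  Dunn: 0.03 × 0.018 = 0.00054
  Cato: 0.015 × 0.122 = 0.00183
  Bell: 0.05 × 0.23 = 0.0115
Normalizing constant = 0.01387.
P(Dunn | evidence) = 0.00054 / 0.01387 ≈ 0.039.

0.039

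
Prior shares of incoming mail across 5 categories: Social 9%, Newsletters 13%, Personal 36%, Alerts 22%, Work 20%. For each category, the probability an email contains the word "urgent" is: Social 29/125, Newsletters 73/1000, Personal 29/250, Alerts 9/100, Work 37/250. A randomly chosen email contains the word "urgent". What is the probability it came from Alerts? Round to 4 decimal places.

Unnormalized posteriors (prior × likelihood):
  Social: 0.09 × 0.232 = 0.02088
  Newsletters: 0.13 × 0.073 = 0.00949
  Personal: 0.36 × 0.116 = 0.04176
  Alerts: 0.22 × 0.09 = 0.0198
  Work: 0.2 × 0.148 = 0.0296
Sum = 0.12153.
P(Alerts | evidence) = 0.0198 / 0.12153 ≈ 0.1629.

0.1629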